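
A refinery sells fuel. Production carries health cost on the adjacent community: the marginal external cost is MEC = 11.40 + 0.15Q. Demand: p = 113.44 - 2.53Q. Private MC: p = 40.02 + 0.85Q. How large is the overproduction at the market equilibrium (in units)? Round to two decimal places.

4.15 units

Market equilibrium (private): 40.02 + 0.85Q = 113.44 - 2.53Q → Q_m = 21.7219.
Social marginal cost = private MC + MEC = 51.42 + Q.
Set SMC = demand: 51.42 + Q = 113.44 - 2.53Q → Q* = 17.5694.
Gap = |21.7219 − 17.5694| = 4.1525.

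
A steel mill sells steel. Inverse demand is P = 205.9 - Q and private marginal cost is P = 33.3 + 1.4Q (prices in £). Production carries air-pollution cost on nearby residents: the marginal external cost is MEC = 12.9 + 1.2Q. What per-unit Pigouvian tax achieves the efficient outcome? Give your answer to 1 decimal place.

Social marginal cost = private MC + MEC = 46.2 + 2.6Q.
Set SMC = demand: 46.2 + 2.6Q = 205.9 - Q → Q* = 44.3611.
The Pigouvian tax equals MEC at Q*: 12.9 + 1.2×44.3611 = 66.1333.

tax = £66.1 per unit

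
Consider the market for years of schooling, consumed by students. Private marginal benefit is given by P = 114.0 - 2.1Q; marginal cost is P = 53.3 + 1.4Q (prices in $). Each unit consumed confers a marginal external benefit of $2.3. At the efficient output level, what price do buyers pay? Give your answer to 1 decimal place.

Social marginal benefit = demand + MEB = 116.3 - 2.1Q.
Set SMB = MC: 116.3 - 2.1Q = 53.3 + 1.4Q → Q* = 18.0000.
Consumer price on the demand curve at Q*: 114.0 − 2.1×18.0000 = 76.2000.

P = $76.2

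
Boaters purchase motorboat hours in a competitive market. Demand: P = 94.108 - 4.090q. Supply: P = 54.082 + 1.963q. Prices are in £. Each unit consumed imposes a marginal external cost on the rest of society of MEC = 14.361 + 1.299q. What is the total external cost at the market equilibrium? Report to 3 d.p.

Market equilibrium (private): 54.082 + 1.963q = 94.108 - 4.090q → q_m = 6.6126.
Total external cost = ∫₀^{q_m} (14.361 + 1.299q) dq = 14.361×6.6126 + ½×1.299×6.6126² = 123.3639.

£123.364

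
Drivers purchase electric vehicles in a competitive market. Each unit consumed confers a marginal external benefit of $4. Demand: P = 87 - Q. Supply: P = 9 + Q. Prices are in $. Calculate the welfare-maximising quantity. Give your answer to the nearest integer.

Q* = 41

Social marginal benefit = demand + MEB = 91 - Q.
Set SMB = MC: 91 - Q = 9 + Q → Q* = 41.0000.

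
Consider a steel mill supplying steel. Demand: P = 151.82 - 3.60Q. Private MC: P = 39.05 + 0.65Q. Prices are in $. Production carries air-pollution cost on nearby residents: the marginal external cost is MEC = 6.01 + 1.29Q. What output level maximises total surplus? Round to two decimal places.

Social marginal cost = private MC + MEC = 45.06 + 1.94Q.
Set SMC = demand: 45.06 + 1.94Q = 151.82 - 3.60Q → Q* = 19.2708.

Q* = 19.27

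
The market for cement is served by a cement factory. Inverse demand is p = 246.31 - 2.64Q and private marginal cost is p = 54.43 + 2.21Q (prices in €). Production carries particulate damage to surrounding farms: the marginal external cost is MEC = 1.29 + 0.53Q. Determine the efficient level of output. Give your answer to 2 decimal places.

Q* = 35.43

Social marginal cost = private MC + MEC = 55.72 + 2.74Q.
Set SMC = demand: 55.72 + 2.74Q = 246.31 - 2.64Q → Q* = 35.4257.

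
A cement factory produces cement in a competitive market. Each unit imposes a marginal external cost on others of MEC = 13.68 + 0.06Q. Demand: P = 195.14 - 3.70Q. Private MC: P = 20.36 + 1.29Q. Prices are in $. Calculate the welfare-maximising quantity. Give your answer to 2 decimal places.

Social marginal cost = private MC + MEC = 34.04 + 1.35Q.
Set SMC = demand: 34.04 + 1.35Q = 195.14 - 3.70Q → Q* = 31.9010.

Q* = 31.90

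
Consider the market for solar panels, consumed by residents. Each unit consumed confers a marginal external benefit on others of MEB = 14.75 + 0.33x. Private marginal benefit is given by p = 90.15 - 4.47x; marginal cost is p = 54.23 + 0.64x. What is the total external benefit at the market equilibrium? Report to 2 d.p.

111.84

Market equilibrium (private): 54.23 + 0.64x = 90.15 - 4.47x → x_m = 7.0294.
Total external benefit = ∫₀^{x_m} (14.75 + 0.33x) dx = 14.75×7.0294 + ½×0.33×7.0294² = 111.8367.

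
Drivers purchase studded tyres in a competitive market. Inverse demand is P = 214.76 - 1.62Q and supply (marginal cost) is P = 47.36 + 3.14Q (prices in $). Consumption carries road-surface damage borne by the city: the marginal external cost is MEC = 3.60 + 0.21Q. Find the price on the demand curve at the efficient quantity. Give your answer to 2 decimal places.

Social marginal benefit = demand − MEC = 211.16 - 1.83Q.
Set SMB = MC: 211.16 - 1.83Q = 47.36 + 3.14Q → Q* = 32.9577.
Consumer price on the demand curve at Q*: 214.76 − 1.62×32.9577 = 161.3685.

P = $161.37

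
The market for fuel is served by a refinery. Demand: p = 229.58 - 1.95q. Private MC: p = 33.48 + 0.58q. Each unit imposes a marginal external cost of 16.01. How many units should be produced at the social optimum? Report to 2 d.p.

Social marginal cost = private MC + MEC = 49.49 + 0.58q.
Set SMC = demand: 49.49 + 0.58q = 229.58 - 1.95q → q* = 71.1818.

q* = 71.18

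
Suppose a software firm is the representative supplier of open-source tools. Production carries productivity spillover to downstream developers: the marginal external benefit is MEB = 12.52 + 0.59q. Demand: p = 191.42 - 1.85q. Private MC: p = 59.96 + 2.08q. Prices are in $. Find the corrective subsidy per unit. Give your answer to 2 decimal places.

subsidy = $37.95 per unit

Social marginal cost = private MC − MEB = 47.44 + 1.49q.
Set SMC = demand: 47.44 + 1.49q = 191.42 - 1.85q → q* = 43.1078.
The Pigouvian subsidy equals MEB at q*: 12.52 + 0.59×43.1078 = 37.9536.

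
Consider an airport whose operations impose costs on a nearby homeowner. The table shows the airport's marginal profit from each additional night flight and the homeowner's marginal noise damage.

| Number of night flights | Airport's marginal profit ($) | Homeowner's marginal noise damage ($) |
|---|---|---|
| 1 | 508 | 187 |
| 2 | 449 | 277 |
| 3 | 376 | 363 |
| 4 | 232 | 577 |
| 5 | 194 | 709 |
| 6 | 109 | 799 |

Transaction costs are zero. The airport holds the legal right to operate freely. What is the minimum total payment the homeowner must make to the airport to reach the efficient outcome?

$535

Left alone the airport would choose level 6 (marginal profit stays positive).
Efficient level: k* = 3 (marginal profit ≥ marginal noise damage through 3).
The homeowner must at least cover the airport's forgone profit from cutting 6→3: 232 + 194 + 109 = 535.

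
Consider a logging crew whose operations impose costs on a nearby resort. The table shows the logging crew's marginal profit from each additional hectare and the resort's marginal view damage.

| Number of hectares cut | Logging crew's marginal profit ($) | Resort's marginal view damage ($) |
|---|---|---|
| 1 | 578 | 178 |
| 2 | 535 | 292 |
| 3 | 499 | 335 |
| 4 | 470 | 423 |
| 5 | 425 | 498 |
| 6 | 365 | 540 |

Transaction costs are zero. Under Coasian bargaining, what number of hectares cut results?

Bargaining reaches the level where marginal profit last exceeds marginal view damage.
That holds through level 4 (470 ≥ 423) but not at 5 (425 < 498).

4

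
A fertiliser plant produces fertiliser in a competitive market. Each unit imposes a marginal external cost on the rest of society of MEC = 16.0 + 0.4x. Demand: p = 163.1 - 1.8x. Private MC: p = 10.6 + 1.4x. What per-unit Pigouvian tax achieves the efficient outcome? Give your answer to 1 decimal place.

tax = 31.2 per unit

Social marginal cost = private MC + MEC = 26.6 + 1.8x.
Set SMC = demand: 26.6 + 1.8x = 163.1 - 1.8x → x* = 37.9167.
The Pigouvian tax equals MEC at x*: 16.0 + 0.4×37.9167 = 31.1667.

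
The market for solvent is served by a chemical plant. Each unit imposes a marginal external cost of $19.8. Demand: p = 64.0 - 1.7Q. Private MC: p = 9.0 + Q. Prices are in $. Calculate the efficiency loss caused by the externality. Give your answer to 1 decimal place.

DWL = $72.6

Market equilibrium (private): 9.0 + Q = 64.0 - 1.7Q → Q_m = 20.3704.
Social marginal cost = private MC + MEC = 28.8 + Q.
Set SMC = demand: 28.8 + Q = 64.0 - 1.7Q → Q* = 13.0370.
Between Q* and Q_m the wedge SMC − demand runs linearly from 0 to MEC(Q_m), so the loss is a triangle.
DWL = ½ × 7.3334 × 19.8000 = 72.6007.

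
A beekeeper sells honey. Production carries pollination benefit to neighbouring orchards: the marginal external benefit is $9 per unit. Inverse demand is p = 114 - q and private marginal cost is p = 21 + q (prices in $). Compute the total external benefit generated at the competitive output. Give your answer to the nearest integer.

$419

Market equilibrium (private): 21 + q = 114 - q → q_m = 46.5000.
Total external benefit = MEB × q_m = 9 × 46.5000 = 418.5000.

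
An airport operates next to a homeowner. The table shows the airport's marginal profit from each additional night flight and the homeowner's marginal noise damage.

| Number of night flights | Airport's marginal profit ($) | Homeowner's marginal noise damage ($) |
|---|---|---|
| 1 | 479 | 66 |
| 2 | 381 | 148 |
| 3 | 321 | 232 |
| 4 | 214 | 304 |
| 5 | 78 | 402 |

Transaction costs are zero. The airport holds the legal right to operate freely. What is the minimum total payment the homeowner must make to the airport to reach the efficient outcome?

$292

Left alone the airport would choose level 5 (marginal profit stays positive).
Efficient level: k* = 3 (marginal profit ≥ marginal noise damage through 3).
The homeowner must at least cover the airport's forgone profit from cutting 5→3: 214 + 78 = 292.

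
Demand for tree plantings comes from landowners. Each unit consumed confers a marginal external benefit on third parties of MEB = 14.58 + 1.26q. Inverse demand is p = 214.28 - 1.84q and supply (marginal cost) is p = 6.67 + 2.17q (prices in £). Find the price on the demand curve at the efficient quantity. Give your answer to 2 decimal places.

P = £65.61

Social marginal benefit = demand + MEB = 228.86 - 0.58q.
Set SMB = MC: 228.86 - 0.58q = 6.67 + 2.17q → q* = 80.7964.
Consumer price on the demand curve at q*: 214.28 − 1.84×80.7964 = 65.6146.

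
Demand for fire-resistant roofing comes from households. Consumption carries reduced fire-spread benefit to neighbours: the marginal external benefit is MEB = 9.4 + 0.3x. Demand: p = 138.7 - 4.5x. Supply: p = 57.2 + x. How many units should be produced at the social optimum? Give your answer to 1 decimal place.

Social marginal benefit = demand + MEB = 148.1 - 4.2x.
Set SMB = MC: 148.1 - 4.2x = 57.2 + x → x* = 17.4808.

x* = 17.5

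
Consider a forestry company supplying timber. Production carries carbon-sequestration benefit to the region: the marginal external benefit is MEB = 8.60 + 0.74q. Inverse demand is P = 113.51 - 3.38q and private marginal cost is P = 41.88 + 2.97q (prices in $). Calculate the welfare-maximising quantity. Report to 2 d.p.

Social marginal cost = private MC − MEB = 33.28 + 2.23q.
Set SMC = demand: 33.28 + 2.23q = 113.51 - 3.38q → q* = 14.3012.

q* = 14.30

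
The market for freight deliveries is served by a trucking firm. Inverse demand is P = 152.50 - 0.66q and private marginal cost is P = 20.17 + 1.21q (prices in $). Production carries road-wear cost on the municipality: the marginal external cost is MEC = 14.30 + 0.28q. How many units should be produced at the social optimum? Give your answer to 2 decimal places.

Social marginal cost = private MC + MEC = 34.47 + 1.49q.
Set SMC = demand: 34.47 + 1.49q = 152.50 - 0.66q → q* = 54.8977.

q* = 54.90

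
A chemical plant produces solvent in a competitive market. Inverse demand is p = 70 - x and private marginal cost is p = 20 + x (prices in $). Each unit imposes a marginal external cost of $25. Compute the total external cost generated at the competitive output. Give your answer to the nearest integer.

Market equilibrium (private): 20 + x = 70 - x → x_m = 25.0000.
Total external cost = MEC × x_m = 25 × 25.0000 = 625.0000.

$625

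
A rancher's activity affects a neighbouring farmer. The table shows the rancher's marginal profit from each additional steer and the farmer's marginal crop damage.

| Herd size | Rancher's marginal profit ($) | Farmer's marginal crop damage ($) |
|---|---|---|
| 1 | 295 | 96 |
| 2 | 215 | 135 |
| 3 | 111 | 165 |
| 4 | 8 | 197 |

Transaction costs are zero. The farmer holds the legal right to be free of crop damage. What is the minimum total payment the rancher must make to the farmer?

Efficient level: marginal profit ≥ marginal crop damage through level 2, so k* = 2.
With the farmer holding the right, the rancher must at least compensate total damage at k*: 96 + 135 = 231.

$231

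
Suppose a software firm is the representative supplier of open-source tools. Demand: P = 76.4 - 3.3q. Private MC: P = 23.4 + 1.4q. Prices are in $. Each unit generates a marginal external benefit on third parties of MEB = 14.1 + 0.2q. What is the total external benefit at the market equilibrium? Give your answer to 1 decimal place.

Market equilibrium (private): 23.4 + 1.4q = 76.4 - 3.3q → q_m = 11.2766.
Total external benefit = ∫₀^{q_m} (14.1 + 0.2q) dq = 14.1×11.2766 + ½×0.2×11.2766² = 171.7162.

$171.7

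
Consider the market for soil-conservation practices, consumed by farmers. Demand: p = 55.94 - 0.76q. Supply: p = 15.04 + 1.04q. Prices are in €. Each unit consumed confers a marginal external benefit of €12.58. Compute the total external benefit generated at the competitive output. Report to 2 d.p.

Market equilibrium (private): 15.04 + 1.04q = 55.94 - 0.76q → q_m = 22.7222.
Total external benefit = MEB × q_m = 12.58 × 22.7222 = 285.8453.

€285.85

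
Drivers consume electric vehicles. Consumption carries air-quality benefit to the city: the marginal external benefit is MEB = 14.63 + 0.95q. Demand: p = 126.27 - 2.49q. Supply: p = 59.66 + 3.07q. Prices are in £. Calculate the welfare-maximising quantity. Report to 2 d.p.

Social marginal benefit = demand + MEB = 140.90 - 1.54q.
Set SMB = MC: 140.90 - 1.54q = 59.66 + 3.07q → q* = 17.6226.

q* = 17.62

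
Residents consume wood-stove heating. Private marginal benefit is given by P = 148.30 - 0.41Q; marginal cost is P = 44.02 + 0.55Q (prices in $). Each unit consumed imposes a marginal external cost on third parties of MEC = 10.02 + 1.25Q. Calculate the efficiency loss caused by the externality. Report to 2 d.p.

DWL = $4809.50

Market equilibrium (private): 44.02 + 0.55Q = 148.30 - 0.41Q → Q_m = 108.6250.
Social marginal benefit = demand − MEC = 138.28 - 1.66Q.
Set SMB = MC: 138.28 - 1.66Q = 44.02 + 0.55Q → Q* = 42.6516.
Between Q* and Q_m the wedge MC − SMB runs linearly from 0 to MEC(Q_m), so the loss is a triangle.
DWL = ½ × 65.9734 × 145.8013 = 4809.5037.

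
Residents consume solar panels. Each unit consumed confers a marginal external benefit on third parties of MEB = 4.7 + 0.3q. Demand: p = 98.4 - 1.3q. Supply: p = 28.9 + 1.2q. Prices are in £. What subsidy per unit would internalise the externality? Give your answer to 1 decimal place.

subsidy = £14.8 per unit

Social marginal benefit = demand + MEB = 103.1 - q.
Set SMB = MC: 103.1 - q = 28.9 + 1.2q → q* = 33.7273.
The Pigouvian subsidy equals MEB at q*: 4.7 + 0.3×33.7273 = 14.8182.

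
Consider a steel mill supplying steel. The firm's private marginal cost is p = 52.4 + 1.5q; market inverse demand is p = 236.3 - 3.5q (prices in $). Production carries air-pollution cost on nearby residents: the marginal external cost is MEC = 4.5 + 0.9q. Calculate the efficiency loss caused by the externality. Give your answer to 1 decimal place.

DWL = $119.8

Market equilibrium (private): 52.4 + 1.5q = 236.3 - 3.5q → q_m = 36.7800.
Social marginal cost = private MC + MEC = 56.9 + 2.4q.
Set SMC = demand: 56.9 + 2.4q = 236.3 - 3.5q → q* = 30.4068.
The welfare-loss triangle has base |q_m − q*| and height MEC(q_m) (the vertical gap between SMC and demand is zero at q* and MEC at q_m).
DWL = ½ × 6.3732 × 37.6020 = 119.8225.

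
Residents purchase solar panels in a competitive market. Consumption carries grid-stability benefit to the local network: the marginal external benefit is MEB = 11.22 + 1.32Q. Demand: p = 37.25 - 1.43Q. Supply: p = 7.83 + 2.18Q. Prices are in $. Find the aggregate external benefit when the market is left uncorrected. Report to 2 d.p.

Market equilibrium (private): 7.83 + 2.18Q = 37.25 - 1.43Q → Q_m = 8.1496.
Total external benefit = ∫₀^{Q_m} (11.22 + 1.32Q) dQ = 11.22×8.1496 + ½×1.32×8.1496² = 135.2731.

$135.27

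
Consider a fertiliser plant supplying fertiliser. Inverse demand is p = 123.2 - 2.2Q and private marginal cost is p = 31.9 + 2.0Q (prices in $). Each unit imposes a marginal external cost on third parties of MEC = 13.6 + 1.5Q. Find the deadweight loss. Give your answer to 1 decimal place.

DWL = $187.3

Market equilibrium (private): 31.9 + 2.0Q = 123.2 - 2.2Q → Q_m = 21.7381.
Social marginal cost = private MC + MEC = 45.5 + 3.5Q.
Set SMC = demand: 45.5 + 3.5Q = 123.2 - 2.2Q → Q* = 13.6316.
The loss is the area between SMC and demand from Q* to Q_m; with linear curves that's a triangle of height MEC(Q_m).
DWL = ½ × 8.1065 × 46.2071 = 187.2889.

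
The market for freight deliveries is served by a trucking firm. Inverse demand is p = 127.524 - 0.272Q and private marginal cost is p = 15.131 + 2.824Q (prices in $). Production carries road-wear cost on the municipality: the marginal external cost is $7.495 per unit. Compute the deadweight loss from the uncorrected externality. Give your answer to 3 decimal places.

DWL = $9.072

Market equilibrium (private): 15.131 + 2.824Q = 127.524 - 0.272Q → Q_m = 36.3026.
Social marginal cost = private MC + MEC = 22.626 + 2.824Q.
Set SMC = demand: 22.626 + 2.824Q = 127.524 - 0.272Q → Q* = 33.8818.
The welfare-loss triangle has base |Q_m − Q*| and height MEC(Q_m) (the vertical gap between SMC and demand is zero at Q* and MEC at Q_m).
DWL = ½ × 2.4208 × 7.4950 = 9.0719.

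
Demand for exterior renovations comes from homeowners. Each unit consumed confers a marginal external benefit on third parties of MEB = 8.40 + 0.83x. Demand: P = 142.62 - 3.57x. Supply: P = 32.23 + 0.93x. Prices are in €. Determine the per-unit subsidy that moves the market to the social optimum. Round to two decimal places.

subsidy = €35.27 per unit

Social marginal benefit = demand + MEB = 151.02 - 2.74x.
Set SMB = MC: 151.02 - 2.74x = 32.23 + 0.93x → x* = 32.3678.
The Pigouvian subsidy equals MEB at x*: 8.40 + 0.83×32.3678 = 35.2653.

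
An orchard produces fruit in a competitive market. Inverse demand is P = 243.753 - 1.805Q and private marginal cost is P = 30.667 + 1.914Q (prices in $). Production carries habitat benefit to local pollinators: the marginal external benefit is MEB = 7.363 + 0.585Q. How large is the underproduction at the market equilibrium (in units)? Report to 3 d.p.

Market equilibrium (private): 30.667 + 1.914Q = 243.753 - 1.805Q → Q_m = 57.2966.
Social marginal cost = private MC − MEB = 23.304 + 1.329Q.
Set SMC = demand: 23.304 + 1.329Q = 243.753 - 1.805Q → Q* = 70.3411.
Gap = |57.2966 − 70.3411| = 13.0445.

13.045 units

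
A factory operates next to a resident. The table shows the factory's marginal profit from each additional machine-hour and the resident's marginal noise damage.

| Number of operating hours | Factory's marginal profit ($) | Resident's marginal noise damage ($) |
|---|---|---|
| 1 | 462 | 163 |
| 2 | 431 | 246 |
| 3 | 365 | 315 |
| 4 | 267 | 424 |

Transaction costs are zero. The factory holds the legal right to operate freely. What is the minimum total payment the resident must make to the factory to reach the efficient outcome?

Left alone the factory would choose level 4 (marginal profit stays positive).
Efficient level: k* = 3 (marginal profit ≥ marginal noise damage through 3).
The resident must at least cover the factory's forgone profit from cutting 4→3: 267 = 267.

$267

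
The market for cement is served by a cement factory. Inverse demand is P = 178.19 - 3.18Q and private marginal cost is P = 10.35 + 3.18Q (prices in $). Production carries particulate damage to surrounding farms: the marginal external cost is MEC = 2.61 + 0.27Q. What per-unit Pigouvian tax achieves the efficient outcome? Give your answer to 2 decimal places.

tax = $9.34 per unit

Social marginal cost = private MC + MEC = 12.96 + 3.45Q.
Set SMC = demand: 12.96 + 3.45Q = 178.19 - 3.18Q → Q* = 24.9216.
The Pigouvian tax equals MEC at Q*: 2.61 + 0.27×24.9216 = 9.3388.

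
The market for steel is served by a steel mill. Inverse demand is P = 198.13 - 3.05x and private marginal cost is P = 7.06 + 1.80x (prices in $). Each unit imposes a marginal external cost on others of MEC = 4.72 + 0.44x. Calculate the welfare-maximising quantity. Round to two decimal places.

x* = 35.23

Social marginal cost = private MC + MEC = 11.78 + 2.24x.
Set SMC = demand: 11.78 + 2.24x = 198.13 - 3.05x → x* = 35.2268.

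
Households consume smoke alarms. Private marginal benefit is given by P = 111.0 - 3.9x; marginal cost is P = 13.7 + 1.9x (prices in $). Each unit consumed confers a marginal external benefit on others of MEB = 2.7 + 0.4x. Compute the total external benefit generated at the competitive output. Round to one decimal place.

Market equilibrium (private): 13.7 + 1.9x = 111.0 - 3.9x → x_m = 16.7759.
Total external benefit = ∫₀^{x_m} (2.7 + 0.4x) dx = 2.7×16.7759 + ½×0.4×16.7759² = 101.5811.

$101.6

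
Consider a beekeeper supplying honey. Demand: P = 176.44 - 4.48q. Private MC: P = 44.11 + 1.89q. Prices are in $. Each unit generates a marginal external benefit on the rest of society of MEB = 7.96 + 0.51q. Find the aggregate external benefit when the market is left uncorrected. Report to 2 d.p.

$275.41

Market equilibrium (private): 44.11 + 1.89q = 176.44 - 4.48q → q_m = 20.7739.
Total external benefit = ∫₀^{q_m} (7.96 + 0.51q) dq = 7.96×20.7739 + ½×0.51×20.7739² = 275.4067.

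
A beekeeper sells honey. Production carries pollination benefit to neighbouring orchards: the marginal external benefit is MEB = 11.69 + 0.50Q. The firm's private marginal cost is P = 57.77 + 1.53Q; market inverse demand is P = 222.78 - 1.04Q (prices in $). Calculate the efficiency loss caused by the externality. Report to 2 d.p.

Market equilibrium (private): 57.77 + 1.53Q = 222.78 - 1.04Q → Q_m = 64.2062.
Social marginal cost = private MC − MEB = 46.08 + 1.03Q.
Set SMC = demand: 46.08 + 1.03Q = 222.78 - 1.04Q → Q* = 85.3623.
Height of the DWL triangle at Q_m is demand(Q_m) − SMC(Q_m) = MEB(Q_m) = 43.7931.
DWL = ½ × 21.1561 × 43.7931 = 463.2456.

DWL = $463.25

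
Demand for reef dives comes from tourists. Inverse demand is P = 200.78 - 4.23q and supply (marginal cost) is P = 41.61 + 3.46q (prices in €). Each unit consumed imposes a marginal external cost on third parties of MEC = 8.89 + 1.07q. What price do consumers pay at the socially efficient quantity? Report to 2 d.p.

Social marginal benefit = demand − MEC = 191.89 - 5.30q.
Set SMB = MC: 191.89 - 5.30q = 41.61 + 3.46q → q* = 17.1553.
Consumer price on the demand curve at q*: 200.78 − 4.23×17.1553 = 128.2131.

P = €128.21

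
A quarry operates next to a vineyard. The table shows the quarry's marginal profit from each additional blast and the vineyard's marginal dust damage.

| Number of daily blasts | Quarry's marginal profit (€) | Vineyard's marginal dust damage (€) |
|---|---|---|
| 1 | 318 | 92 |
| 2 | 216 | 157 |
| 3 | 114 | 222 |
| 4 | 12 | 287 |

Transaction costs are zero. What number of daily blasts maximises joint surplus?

2

Bargaining reaches the level where marginal profit last exceeds marginal dust damage.
That holds through level 2 (216 ≥ 157) but not at 3 (114 < 222).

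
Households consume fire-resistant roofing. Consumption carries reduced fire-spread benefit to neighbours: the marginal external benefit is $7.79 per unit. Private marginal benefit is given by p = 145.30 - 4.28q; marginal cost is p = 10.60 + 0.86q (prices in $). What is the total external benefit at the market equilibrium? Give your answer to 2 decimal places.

Market equilibrium (private): 10.60 + 0.86q = 145.30 - 4.28q → q_m = 26.2062.
Total external benefit = MEB × q_m = 7.79 × 26.2062 = 204.1463.

$204.15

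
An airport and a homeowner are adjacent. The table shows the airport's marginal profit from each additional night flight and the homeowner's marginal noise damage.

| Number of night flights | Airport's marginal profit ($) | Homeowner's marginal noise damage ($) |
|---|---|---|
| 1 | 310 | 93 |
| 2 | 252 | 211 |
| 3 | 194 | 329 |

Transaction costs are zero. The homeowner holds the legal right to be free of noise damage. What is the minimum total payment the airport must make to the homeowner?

$304

Efficient level: marginal profit ≥ marginal noise damage through level 2, so k* = 2.
With the homeowner holding the right, the airport must at least compensate total damage at k*: 93 + 211 = 304.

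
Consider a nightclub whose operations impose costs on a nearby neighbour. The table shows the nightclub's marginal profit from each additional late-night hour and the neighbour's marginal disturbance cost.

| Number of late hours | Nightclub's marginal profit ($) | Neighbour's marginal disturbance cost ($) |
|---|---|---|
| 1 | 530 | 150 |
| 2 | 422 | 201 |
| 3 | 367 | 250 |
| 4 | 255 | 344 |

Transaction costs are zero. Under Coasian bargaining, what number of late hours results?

Bargaining reaches the level where marginal profit last exceeds marginal disturbance cost.
That holds through level 3 (367 ≥ 250) but not at 4 (255 < 344).

3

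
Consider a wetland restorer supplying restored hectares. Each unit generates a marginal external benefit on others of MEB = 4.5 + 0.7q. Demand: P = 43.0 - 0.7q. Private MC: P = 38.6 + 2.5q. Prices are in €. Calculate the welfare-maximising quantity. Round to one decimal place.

Social marginal cost = private MC − MEB = 34.1 + 1.8q.
Set SMC = demand: 34.1 + 1.8q = 43.0 - 0.7q → q* = 3.5600.

q* = 3.6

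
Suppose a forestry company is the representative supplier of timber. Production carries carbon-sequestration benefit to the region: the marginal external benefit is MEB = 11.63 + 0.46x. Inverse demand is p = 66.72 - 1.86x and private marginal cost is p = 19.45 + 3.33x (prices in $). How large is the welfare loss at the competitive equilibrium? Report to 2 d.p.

DWL = $26.45

Market equilibrium (private): 19.45 + 3.33x = 66.72 - 1.86x → x_m = 9.1079.
Social marginal cost = private MC − MEB = 7.82 + 2.87x.
Set SMC = demand: 7.82 + 2.87x = 66.72 - 1.86x → x* = 12.4524.
Between x* and x_m the wedge demand − SMC runs linearly from 0 to MEB(x_m), so the loss is a triangle.
DWL = ½ × 3.3445 × 15.8196 = 26.4543.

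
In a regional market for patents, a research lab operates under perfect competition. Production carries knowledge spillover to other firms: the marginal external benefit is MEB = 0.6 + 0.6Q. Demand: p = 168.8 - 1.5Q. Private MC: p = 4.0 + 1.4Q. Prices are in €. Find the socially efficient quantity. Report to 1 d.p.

Q* = 71.9

Social marginal cost = private MC − MEB = 3.4 + 0.8Q.
Set SMC = demand: 3.4 + 0.8Q = 168.8 - 1.5Q → Q* = 71.9130.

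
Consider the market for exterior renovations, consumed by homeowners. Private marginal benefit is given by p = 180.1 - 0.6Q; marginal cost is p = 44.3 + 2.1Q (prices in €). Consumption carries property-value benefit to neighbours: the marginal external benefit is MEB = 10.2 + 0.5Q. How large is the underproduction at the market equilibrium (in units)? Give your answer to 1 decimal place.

16.1 units

Market equilibrium (private): 44.3 + 2.1Q = 180.1 - 0.6Q → Q_m = 50.2963.
Social marginal benefit = demand + MEB = 190.3 - 0.1Q.
Set SMB = MC: 190.3 - 0.1Q = 44.3 + 2.1Q → Q* = 66.3636.
Gap = |50.2963 − 66.3636| = 16.0673.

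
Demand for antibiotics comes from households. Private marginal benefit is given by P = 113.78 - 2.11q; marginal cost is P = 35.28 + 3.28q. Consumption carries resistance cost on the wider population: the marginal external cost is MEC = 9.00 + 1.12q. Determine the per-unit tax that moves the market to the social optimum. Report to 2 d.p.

tax = 20.96 per unit

Social marginal benefit = demand − MEC = 104.78 - 3.23q.
Set SMB = MC: 104.78 - 3.23q = 35.28 + 3.28q → q* = 10.6759.
The Pigouvian tax equals MEC at q*: 9.00 + 1.12×10.6759 = 20.9570.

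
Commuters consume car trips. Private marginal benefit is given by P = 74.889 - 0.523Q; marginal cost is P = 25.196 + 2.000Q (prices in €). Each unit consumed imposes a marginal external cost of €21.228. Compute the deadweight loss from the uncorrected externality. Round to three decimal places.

Market equilibrium (private): 25.196 + 2.000Q = 74.889 - 0.523Q → Q_m = 19.6960.
Social marginal benefit = demand − MEC = 53.661 - 0.523Q.
Set SMB = MC: 53.661 - 0.523Q = 25.196 + 2.000Q → Q* = 11.2822.
The welfare-loss triangle has base |Q_m − Q*| and height MEC(Q_m) (the vertical gap between SMB and MC is zero at Q* and MEC at Q_m).
DWL = ½ × 8.4138 × 21.2280 = 89.3041.

DWL = €89.304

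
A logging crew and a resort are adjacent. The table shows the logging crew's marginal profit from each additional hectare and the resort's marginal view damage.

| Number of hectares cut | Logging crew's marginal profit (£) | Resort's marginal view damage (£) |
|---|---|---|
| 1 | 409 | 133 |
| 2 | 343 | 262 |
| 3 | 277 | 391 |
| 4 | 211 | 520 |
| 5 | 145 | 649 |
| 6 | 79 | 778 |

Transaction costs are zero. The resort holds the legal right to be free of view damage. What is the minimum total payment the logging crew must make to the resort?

£395

Efficient level: marginal profit ≥ marginal view damage through level 2, so k* = 2.
With the resort holding the right, the logging crew must at least compensate total damage at k*: 133 + 262 = 395.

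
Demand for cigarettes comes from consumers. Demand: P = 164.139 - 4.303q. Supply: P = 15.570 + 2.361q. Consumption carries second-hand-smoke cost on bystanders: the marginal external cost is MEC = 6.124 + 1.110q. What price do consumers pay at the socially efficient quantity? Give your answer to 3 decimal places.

P = 85.294

Social marginal benefit = demand − MEC = 158.015 - 5.413q.
Set SMB = MC: 158.015 - 5.413q = 15.570 + 2.361q → q* = 18.3233.
Consumer price on the demand curve at q*: 164.139 − 4.303×18.3233 = 85.2938.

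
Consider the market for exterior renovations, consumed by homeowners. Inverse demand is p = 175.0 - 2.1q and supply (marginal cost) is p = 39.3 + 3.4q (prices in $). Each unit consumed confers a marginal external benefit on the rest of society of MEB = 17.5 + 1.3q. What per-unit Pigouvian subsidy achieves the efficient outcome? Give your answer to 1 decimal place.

subsidy = $64.9 per unit

Social marginal benefit = demand + MEB = 192.5 - 0.8q.
Set SMB = MC: 192.5 - 0.8q = 39.3 + 3.4q → q* = 36.4762.
The Pigouvian subsidy equals MEB at q*: 17.5 + 1.3×36.4762 = 64.9191.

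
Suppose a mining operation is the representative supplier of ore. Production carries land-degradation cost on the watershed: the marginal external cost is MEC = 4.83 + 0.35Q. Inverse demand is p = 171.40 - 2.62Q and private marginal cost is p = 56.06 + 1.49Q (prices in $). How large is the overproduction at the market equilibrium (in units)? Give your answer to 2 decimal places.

Market equilibrium (private): 56.06 + 1.49Q = 171.40 - 2.62Q → Q_m = 28.0633.
Social marginal cost = private MC + MEC = 60.89 + 1.84Q.
Set SMC = demand: 60.89 + 1.84Q = 171.40 - 2.62Q → Q* = 24.7780.
Gap = |28.0633 − 24.7780| = 3.2853.

3.29 units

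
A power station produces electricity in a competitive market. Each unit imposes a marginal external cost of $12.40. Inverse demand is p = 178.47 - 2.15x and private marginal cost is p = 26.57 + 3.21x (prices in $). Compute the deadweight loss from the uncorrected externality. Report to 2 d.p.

DWL = $14.34

Market equilibrium (private): 26.57 + 3.21x = 178.47 - 2.15x → x_m = 28.3396.
Social marginal cost = private MC + MEC = 38.97 + 3.21x.
Set SMC = demand: 38.97 + 3.21x = 178.47 - 2.15x → x* = 26.0261.
The loss is the area between SMC and demand from x* to x_m; with linear curves that's a triangle of height MEC(x_m).
DWL = ½ × 2.3135 × 12.4000 = 14.3437.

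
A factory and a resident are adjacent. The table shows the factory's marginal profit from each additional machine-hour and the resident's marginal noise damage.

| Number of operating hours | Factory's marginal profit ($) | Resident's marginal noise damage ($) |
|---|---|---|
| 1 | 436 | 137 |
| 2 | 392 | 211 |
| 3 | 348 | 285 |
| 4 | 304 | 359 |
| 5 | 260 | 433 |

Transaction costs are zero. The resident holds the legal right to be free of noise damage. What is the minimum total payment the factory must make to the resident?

$633

Efficient level: marginal profit ≥ marginal noise damage through level 3, so k* = 3.
With the resident holding the right, the factory must at least compensate total damage at k*: 137 + 211 + 285 = 633.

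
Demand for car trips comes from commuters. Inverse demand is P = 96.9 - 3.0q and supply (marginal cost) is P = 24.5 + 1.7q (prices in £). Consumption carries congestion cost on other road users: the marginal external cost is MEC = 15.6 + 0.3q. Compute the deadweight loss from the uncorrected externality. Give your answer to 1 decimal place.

Market equilibrium (private): 24.5 + 1.7q = 96.9 - 3.0q → q_m = 15.4043.
Social marginal benefit = demand − MEC = 81.3 - 3.3q.
Set SMB = MC: 81.3 - 3.3q = 24.5 + 1.7q → q* = 11.3600.
The loss is the area between SMB and MC from q* to q_m; with linear curves that's a triangle of height MEC(q_m).
DWL = ½ × 4.0443 × 20.2213 = 40.8905.

DWL = £40.9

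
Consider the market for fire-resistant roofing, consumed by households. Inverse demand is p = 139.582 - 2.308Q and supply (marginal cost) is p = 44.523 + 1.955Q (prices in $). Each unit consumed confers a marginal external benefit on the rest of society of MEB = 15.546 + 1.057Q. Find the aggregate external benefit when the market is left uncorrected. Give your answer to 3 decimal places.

Market equilibrium (private): 44.523 + 1.955Q = 139.582 - 2.308Q → Q_m = 22.2986.
Total external benefit = ∫₀^{Q_m} (15.546 + 1.057Q) dQ = 15.546×22.2986 + ½×1.057×22.2986² = 609.4388.

$609.439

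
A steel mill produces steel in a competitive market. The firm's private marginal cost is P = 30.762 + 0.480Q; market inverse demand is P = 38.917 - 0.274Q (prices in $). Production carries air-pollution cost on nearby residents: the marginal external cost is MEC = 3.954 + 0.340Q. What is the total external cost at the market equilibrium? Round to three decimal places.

$62.651

Market equilibrium (private): 30.762 + 0.480Q = 38.917 - 0.274Q → Q_m = 10.8156.
Total external cost = ∫₀^{Q_m} (3.954 + 0.340Q) dQ = 3.954×10.8156 + ½×0.340×10.8156² = 62.6510.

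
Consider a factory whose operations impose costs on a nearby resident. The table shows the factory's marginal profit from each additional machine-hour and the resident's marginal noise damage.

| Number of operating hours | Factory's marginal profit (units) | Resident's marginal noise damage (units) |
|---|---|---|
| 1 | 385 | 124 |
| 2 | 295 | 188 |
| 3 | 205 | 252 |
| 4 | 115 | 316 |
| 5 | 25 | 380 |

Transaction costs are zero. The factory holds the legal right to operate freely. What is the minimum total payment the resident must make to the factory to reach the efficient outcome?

345

Left alone the factory would choose level 5 (marginal profit stays positive).
Efficient level: k* = 2 (marginal profit ≥ marginal noise damage through 2).
The resident must at least cover the factory's forgone profit from cutting 5→2: 205 + 115 + 25 = 345.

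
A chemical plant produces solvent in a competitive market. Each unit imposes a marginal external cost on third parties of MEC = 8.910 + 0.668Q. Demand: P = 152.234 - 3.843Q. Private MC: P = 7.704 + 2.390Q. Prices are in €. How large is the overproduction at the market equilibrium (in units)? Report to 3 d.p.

Market equilibrium (private): 7.704 + 2.390Q = 152.234 - 3.843Q → Q_m = 23.1879.
Social marginal cost = private MC + MEC = 16.614 + 3.058Q.
Set SMC = demand: 16.614 + 3.058Q = 152.234 - 3.843Q → Q* = 19.6522.
Gap = |23.1879 − 19.6522| = 3.5357.

3.536 units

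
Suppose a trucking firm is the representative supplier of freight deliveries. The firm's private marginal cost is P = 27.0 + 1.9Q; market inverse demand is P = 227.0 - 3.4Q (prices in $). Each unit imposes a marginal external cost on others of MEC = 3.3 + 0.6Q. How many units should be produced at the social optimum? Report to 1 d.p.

Social marginal cost = private MC + MEC = 30.3 + 2.5Q.
Set SMC = demand: 30.3 + 2.5Q = 227.0 - 3.4Q → Q* = 33.3390.

Q* = 33.3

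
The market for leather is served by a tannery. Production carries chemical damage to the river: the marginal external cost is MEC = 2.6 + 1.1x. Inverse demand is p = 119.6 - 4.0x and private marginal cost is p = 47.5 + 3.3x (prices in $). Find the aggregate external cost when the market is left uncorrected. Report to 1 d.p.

$79.3

Market equilibrium (private): 47.5 + 3.3x = 119.6 - 4.0x → x_m = 9.8767.
Total external cost = ∫₀^{x_m} (2.6 + 1.1x) dx = 2.6×9.8767 + ½×1.1×9.8767² = 79.3315.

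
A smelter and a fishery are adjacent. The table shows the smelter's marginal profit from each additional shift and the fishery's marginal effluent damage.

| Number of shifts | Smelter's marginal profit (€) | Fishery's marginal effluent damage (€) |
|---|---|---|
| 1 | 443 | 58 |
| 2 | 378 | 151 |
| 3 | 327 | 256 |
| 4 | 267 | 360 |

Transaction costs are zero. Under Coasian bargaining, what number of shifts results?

Bargaining reaches the level where marginal profit last exceeds marginal effluent damage.
That holds through level 3 (327 ≥ 256) but not at 4 (267 < 360).

3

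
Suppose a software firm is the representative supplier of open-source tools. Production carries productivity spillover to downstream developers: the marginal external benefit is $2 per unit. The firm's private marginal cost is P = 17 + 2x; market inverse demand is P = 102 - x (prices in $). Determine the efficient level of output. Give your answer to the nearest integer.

x* = 29

Social marginal cost = private MC − MEB = 15 + 2x.
Set SMC = demand: 15 + 2x = 102 - x → x* = 29.0000.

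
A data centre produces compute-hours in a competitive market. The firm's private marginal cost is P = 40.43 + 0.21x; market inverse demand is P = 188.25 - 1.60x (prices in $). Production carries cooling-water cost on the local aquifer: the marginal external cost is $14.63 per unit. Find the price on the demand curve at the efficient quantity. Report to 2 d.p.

Social marginal cost = private MC + MEC = 55.06 + 0.21x.
Set SMC = demand: 55.06 + 0.21x = 188.25 - 1.60x → x* = 73.5856.
Consumer price on the demand curve at x*: 188.25 − 1.60×73.5856 = 70.5130.

P = $70.51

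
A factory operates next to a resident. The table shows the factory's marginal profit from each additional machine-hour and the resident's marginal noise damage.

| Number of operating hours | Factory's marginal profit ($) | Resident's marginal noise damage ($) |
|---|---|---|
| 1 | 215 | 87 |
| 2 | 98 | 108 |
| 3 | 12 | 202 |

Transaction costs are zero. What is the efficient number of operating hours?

1

Bargaining reaches the level where marginal profit last exceeds marginal noise damage.
That holds through level 1 (215 ≥ 87) but not at 2 (98 < 108).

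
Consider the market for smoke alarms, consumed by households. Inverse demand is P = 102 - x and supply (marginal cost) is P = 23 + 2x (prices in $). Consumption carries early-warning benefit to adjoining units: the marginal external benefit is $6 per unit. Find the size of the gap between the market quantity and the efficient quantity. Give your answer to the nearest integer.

Market equilibrium (private): 23 + 2x = 102 - x → x_m = 26.3333.
Social marginal benefit = demand + MEB = 108 - x.
Set SMB = MC: 108 - x = 23 + 2x → x* = 28.3333.
Gap = |26.3333 − 28.3333| = 2.0000.

2 units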